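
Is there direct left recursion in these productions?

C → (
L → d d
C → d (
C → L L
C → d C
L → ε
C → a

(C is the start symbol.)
C → (: starts with '('
L → d d: starts with d
C → d (: starts with d
C → L L: starts with L
C → d C: starts with d
L → ε: starts with ε
C → a: starts with a

No direct left recursion found.

Answer: No direct left recursion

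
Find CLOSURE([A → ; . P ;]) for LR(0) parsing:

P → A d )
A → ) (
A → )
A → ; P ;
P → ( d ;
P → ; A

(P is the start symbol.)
To compute CLOSURE, for each item [A → α.Bβ] where B is a non-terminal, add [B → .γ] for all productions B → γ; repeat for the newly added items until nothing changes.

Start with: [A → ; . P ;]
  [A → ; . P ;] has the dot before P: add [P → . A d )], [P → . ( d ;], [P → . ; A]
  [P → . A d )] has the dot before A: add [A → . ) (], [A → . )], [A → . ; P ;]
No further items can be added.

CLOSURE = { [A → . ) (], [A → . )], [A → . ; P ;], [A → ; . P ;], [P → . ( d ;], [P → . ; A], [P → . A d )] }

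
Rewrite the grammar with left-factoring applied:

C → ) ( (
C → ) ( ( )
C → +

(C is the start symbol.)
C → ) ( ( C'
C' → ε
C' → )
C → +

Left-factoring transforms A → αβ₁ | αβ₂ into A → αA' and A' → β₁ | β₂
(α is the longest common prefix among the alternatives). Repeat until
no nonterminal has two alternatives with a common prefix.

Round 1: C has alternatives sharing prefix ') ( ('. Introduce C': C → ) ( ( C'
  Add: C' → ε
  Add: C' → )

No remaining common prefixes — done.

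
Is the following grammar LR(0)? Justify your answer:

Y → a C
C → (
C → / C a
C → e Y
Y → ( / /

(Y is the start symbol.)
Yes, the grammar is LR(0)

A grammar is LR(0) if no state in the canonical LR(0) collection has:
  - both a shift item (dot before a terminal) and a complete item (shift-reduce conflict), or
  - two or more complete items (reduce-reduce conflict; the accept item [Y' → Y .] counts as a complete item here).

Augment with Y' → Y and build the canonical LR(0) collection (I0 = CLOSURE({[Y' → . Y]}), then GOTO on every symbol after a dot until no new states appear). It has 13 states:
  I0: { [Y → . ( / /], [Y → . a C], [Y' → . Y] }  — shift
  I1: { [Y → ( . / /] }  — shift
  I2: { [Y' → Y .] }  — accept
  I3: { [C → . (], [C → . / C a], [C → . e Y], [Y → a . C] }  — shift
  I4: { [C → ( .] }  — reduce
  I5: { [C → . (], [C → . / C a], [C → . e Y], [C → / . C a] }  — shift
  I6: { [Y → a C .] }  — reduce
  I7: { [C → e . Y], [Y → . ( / /], [Y → . a C] }  — shift
  I8: { [C → e Y .] }  — reduce
  I9: { [C → / C . a] }  — shift
  I10: { [C → / C a .] }  — reduce
  I11: { [Y → ( / . /] }  — shift
  I12: { [Y → ( / / .] }  — reduce

Every state is either a pure shift/goto state or contains exactly one complete item and nothing to shift — no conflicts. The grammar is LR(0).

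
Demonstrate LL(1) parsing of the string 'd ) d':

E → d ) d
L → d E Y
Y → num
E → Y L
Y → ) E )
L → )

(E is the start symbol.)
LL(1) parsing maintains a stack (initially the start symbol over $) and the input. At each step: if the stack top is a terminal, match it against the current input token; if it is a non-terminal N, replace it with the RHS of M[N, lookahead] (the unique production whose predict set contains the lookahead).

Stack is shown with the top on the left.

Stack    Input    Action
------------------------
E $      d ) d $  output E → d ) d
d ) d $  d ) d $  match 'd'
) d $    ) d $    match ')'
d $      d $      match 'd'
$        $        accept

The string is accepted.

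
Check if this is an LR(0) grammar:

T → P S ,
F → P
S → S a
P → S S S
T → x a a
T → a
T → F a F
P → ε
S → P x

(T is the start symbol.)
A grammar is LR(0) if no state in the canonical LR(0) collection has:
  - both a shift item (dot before a terminal) and a complete item (shift-reduce conflict), or
  - two or more complete items (reduce-reduce conflict; the accept item [T' → T .] counts as a complete item here).

Augment with T' → T and build the canonical LR(0) collection (I0 = CLOSURE({[T' → . T]}), then GOTO on every symbol after a dot until no new states appear). It has 19 states:
  I0: { [F → . P], [P → . S S S], [P → .], [S → . P x], [S → . S a], [T → . F a F], [T → . P S ,], [T → . a], [T → . x a a], [T' → . T] }  — shift, reduce
  I1: { [T → F . a F] }  — shift
  I2: { [F → P .], [P → . S S S], [P → .], [S → . P x], [S → . S a], [S → P . x], [T → P . S ,] }  — shift, 2 reduces
  I3: { [P → . S S S], [P → .], [P → S . S S], [S → . P x], [S → . S a], [S → S . a] }  — shift, reduce
  I4: { [T' → T .] }  — accept
  I5: { [T → a .] }  — reduce
  I6: { [T → x . a a] }  — shift
  I7: { [T → x a . a] }  — shift
  I8: { [T → x a a .] }  — reduce
  I9: { [S → P . x] }  — shift
  I10: { [P → . S S S], [P → .], [P → S . S S], [P → S S . S], [S → . P x], [S → . S a], [S → S . a] }  — shift, reduce
  I11: { [S → S a .] }  — reduce
  I12: { [P → . S S S], [P → .], [P → S . S S], [P → S S . S], [P → S S S .], [S → . P x], [S → . S a], [S → S . a] }  — shift, 2 reduces
  I13: { [S → P x .] }  — reduce
  I14: { [P → . S S S], [P → .], [P → S . S S], [S → . P x], [S → . S a], [S → S . a], [T → P S . ,] }  — shift, reduce
  I15: { [T → P S , .] }  — reduce
  I16: { [F → . P], [P → . S S S], [P → .], [S → . P x], [S → . S a], [T → F a . F] }  — reduce
  I17: { [T → F a F .] }  — reduce
  I18: { [F → P .], [S → P . x] }  — shift, reduce

Conflict in state I0:
  Shift-reduce conflict between [P → .] and [T → . a]
So the grammar is NOT LR(0).

Answer: No. Shift-reduce conflict between [P → .] and [T → . a]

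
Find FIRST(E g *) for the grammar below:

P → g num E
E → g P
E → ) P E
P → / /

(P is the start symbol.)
FIRST sets of the non-terminals involved (from the grammar, by fixed-point iteration):
  FIRST(E) = { ')', 'g' }

To compute FIRST(E g *), process the symbols left to right:
Symbol E is a non-terminal. Add FIRST(E) \ {ε} = { ')', 'g' }
E is not nullable (ε ∉ FIRST(E)), so stop here.
FIRST(E g *) = { ')', 'g' }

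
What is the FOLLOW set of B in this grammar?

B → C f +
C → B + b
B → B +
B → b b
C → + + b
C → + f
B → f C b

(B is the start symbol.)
To compute FOLLOW(B), find every occurrence of B on a right-hand side N → α B β: add FIRST(β) \ {ε}, and if β is empty or nullable also add FOLLOW(N). Iterate to a fixed point.

B is the start symbol, so $ ∈ FOLLOW(B).
In C → B + b: B is followed by '+' b, add FIRST('+' b) \ {ε} = { '+' }
In B → B +: B is followed by '+', add FIRST('+') \ {ε} = { '+' }

Taking the union: FOLLOW(B) = { $, '+' }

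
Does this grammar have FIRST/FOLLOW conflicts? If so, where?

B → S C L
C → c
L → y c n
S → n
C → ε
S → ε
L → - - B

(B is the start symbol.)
A FIRST/FOLLOW conflict occurs when a non-terminal N has a nullable alternative N → β (β ⇒* ε) and another alternative N → α with FIRST(α) ∩ FOLLOW(N) ≠ ∅: on such a lookahead the parser cannot decide between expanding α and letting N vanish via β.

Nullable non-terminals: C, S.

C: nullable alternative(s) C → ε; FOLLOW(C) = { '-', 'y' }
  C → c: FIRST \ {ε} = { 'c' } — disjoint from FOLLOW(C)
  C → ε: FIRST \ {ε} = { } — this is the only nullable alternative, skip

S: nullable alternative(s) S → ε; FOLLOW(S) = { '-', 'c', 'y' }
  S → n: FIRST \ {ε} = { 'n' } — disjoint from FOLLOW(S)
  S → ε: FIRST \ {ε} = { } — this is the only nullable alternative, skip

B, L have no nullable alternative, so no FIRST/FOLLOW check is needed there.

No FIRST/FOLLOW conflicts found.

Answer: No FIRST/FOLLOW conflicts.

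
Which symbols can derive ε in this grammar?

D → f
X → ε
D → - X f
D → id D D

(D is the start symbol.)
{ 'X' }

A non-terminal is nullable if it can derive ε (the empty string): either it has an ε-production, or it has a production whose right-hand side consists entirely of nullable non-terminals.

ε-productions: X → ε
So X is immediately nullable.
No further non-terminal can be added: every production for the remaining non-terminals contains a terminal or a non-nullable non-terminal.
Nullable = { 'X' }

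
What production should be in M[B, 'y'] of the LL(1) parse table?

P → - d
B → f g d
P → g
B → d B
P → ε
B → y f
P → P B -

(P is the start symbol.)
To find M[B, 'y'], we find productions for B where 'y' is in the predict set (PREDICT(N → α) = (FIRST(α) \ {ε}) ∪ (FOLLOW(N) if α ⇒* ε)).

B → f g d: PREDICT = { 'f' }
B → d B: PREDICT = { 'd' }
B → y f: PREDICT = { 'y' }
  'y' is in predict set, so this production goes in M[B, 'y']

M[B, 'y'] = B → y f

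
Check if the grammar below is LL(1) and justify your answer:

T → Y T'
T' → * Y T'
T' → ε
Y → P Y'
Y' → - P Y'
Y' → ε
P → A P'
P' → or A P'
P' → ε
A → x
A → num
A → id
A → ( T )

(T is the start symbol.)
A grammar is LL(1) if for each non-terminal N with multiple productions, the predict sets of those productions are pairwise disjoint, where PREDICT(N → α) = (FIRST(α) \ {ε}) ∪ (FOLLOW(N) if α ⇒* ε).

Relevant sets:
  FOLLOW(T') = { $, ')' }
  FOLLOW(Y') = { $, ')', '*' }
  FOLLOW(P') = { $, ')', '*', '-' }

For T':
  PREDICT(T' → '*' Y T') = { '*' }
  PREDICT(T' → ε) = { $, ')' }
For Y':
  PREDICT(Y' → '-' P Y') = { '-' }
  PREDICT(Y' → ε) = { $, ')', '*' }
For P':
  PREDICT(P' → or A P') = { 'or' }
  PREDICT(P' → ε) = { $, ')', '*', '-' }
For A:
  PREDICT(A → x) = { 'x' }
  PREDICT(A → num) = { 'num' }
  PREDICT(A → id) = { 'id' }
  PREDICT(A → '(' T ')') = { '(' }
T, Y, P have a single production, so nothing to check there.

All predict sets are disjoint. The grammar IS LL(1).

Answer: Yes, the grammar is LL(1).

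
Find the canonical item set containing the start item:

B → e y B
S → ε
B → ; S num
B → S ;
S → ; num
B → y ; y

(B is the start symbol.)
First, augment the grammar with B' → B
I₀ = CLOSURE({ [B' → . B] }):
  [B' → . B] has the dot before B: add [B → . e y B], [B → . ; S num], [B → . S ;], [B → . y ; y]
  [B → . S ;] has the dot before S: add [S → .], [S → . ; num]
No further items can be added.

I₀ = { [B → . ; S num], [B → . S ;], [B → . e y B], [B → . y ; y], [B' → . B], [S → . ; num], [S → .] }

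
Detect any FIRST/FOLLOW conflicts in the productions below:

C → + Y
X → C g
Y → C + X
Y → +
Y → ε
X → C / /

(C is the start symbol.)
Yes. Y → C '+' X with FOLLOW(Y) on { '+' }; Y → '+' with FOLLOW(Y) on { '+' }

Nullable non-terminals: Y.
FIRST sets used below: FIRST(C) = { '+' }

Y: nullable alternative(s) Y → ε; FOLLOW(Y) = { $, '+', '/', 'g' }
  Y → C + X: FIRST \ {ε} = { '+' } — overlaps FOLLOW(Y) on { '+' }: CONFLICT
  Y → +: FIRST \ {ε} = { '+' } — overlaps FOLLOW(Y) on { '+' }: CONFLICT
  Y → ε: FIRST \ {ε} = { } — this is the only nullable alternative, skip

C, X have no nullable alternative, so no FIRST/FOLLOW check is needed there.

So the grammar has 2 FIRST/FOLLOW conflicts (marked CONFLICT above).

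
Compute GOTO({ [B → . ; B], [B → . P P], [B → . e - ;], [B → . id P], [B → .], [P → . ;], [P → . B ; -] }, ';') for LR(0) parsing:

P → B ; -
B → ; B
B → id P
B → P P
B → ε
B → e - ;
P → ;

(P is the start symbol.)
{ [B → . ; B], [B → . P P], [B → . e - ;], [B → . id P], [B → .], [B → ; . B], [P → . ;], [P → . B ; -], [P → ; .] }

GOTO(I, ';') = CLOSURE({ [A → αX.β] : [A → α.Xβ] ∈ I, X = ';' })

Items with dot before ';', with the dot advanced:
  [B → . ; B] → [B → ; . B]
  [P → . ;] → [P → ; .]
Closure of the advanced items:
  [B → ; . B] has the dot before B: add [B → . ; B], [B → . id P], [B → . P P], [B → .], [B → . e - ;]
  [B → . P P] has the dot before P: add [P → . B ; -], [P → . ;]

GOTO = { [B → . ; B], [B → . P P], [B → . e - ;], [B → . id P], [B → .], [B → ; . B], [P → . ;], [P → . B ; -], [P → ; .] }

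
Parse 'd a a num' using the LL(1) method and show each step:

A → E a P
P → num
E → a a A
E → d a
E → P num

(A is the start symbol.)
LL(1) parsing maintains a stack (initially the start symbol over $) and the input. At each step: if the stack top is a terminal, match it against the current input token; if it is a non-terminal N, replace it with the RHS of M[N, lookahead] (the unique production whose predict set contains the lookahead).

Stack is shown with the top on the left.

Stack      Input        Action
------------------------------
A $        d a a num $  output A → E a P
E a P $    d a a num $  output E → d a
d a a P $  d a a num $  match 'd'
a a P $    a a num $    match 'a'
a P $      a num $      match 'a'
P $        num $        output P → num
num $      num $        match 'num'
$          $            accept

The string is accepted.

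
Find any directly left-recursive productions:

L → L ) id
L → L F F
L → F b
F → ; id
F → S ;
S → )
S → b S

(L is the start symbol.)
Yes, L is left-recursive

Direct left recursion occurs when N → N α for some non-terminal N (the right-hand side begins with the left-hand side itself).

L → L ) id: LEFT RECURSIVE (starts with L)
L → L F F: LEFT RECURSIVE (starts with L)
L → F b: starts with F
F → ; id: starts with ';'
F → S ;: starts with S
S → ): starts with ')'
S → b S: starts with b

The grammar has direct left recursion on: L.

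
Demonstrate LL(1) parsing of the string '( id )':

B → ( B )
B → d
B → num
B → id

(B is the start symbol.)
Stack is shown with the top on the left.

Stack    Input     Action
-------------------------
B $      ( id ) $  output B → ( B )
( B ) $  ( id ) $  match '('
B ) $    id ) $    output B → id
id ) $   id ) $    match 'id'
) $      ) $       match ')'
$        $         accept

The string is accepted.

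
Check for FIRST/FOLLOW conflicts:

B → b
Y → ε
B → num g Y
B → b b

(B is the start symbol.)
A FIRST/FOLLOW conflict occurs when a non-terminal N has a nullable alternative N → β (β ⇒* ε) and another alternative N → α with FIRST(α) ∩ FOLLOW(N) ≠ ∅: on such a lookahead the parser cannot decide between expanding α and letting N vanish via β.

Nullable non-terminals: Y.
Y has a nullable alternative but only one production, so nothing to check.

B has no nullable alternative, so no FIRST/FOLLOW check is needed there.

No FIRST/FOLLOW conflicts found.

Answer: No FIRST/FOLLOW conflicts.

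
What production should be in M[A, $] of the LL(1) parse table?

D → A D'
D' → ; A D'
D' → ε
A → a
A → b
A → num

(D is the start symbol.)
To find M[A, $], we find productions for A where $ is in the predict set (PREDICT(N → α) = (FIRST(α) \ {ε}) ∪ (FOLLOW(N) if α ⇒* ε)).

A → a: PREDICT = { 'a' }
A → b: PREDICT = { 'b' }
A → num: PREDICT = { 'num' }

M[A, $] is empty (no production applies)

Answer: Empty (error entry)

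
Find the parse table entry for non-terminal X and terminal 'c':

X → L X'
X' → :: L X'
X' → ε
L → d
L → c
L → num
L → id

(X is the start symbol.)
X → L X'

To find M[X, 'c'], we find productions for X where 'c' is in the predict set (PREDICT(N → α) = (FIRST(α) \ {ε}) ∪ (FOLLOW(N) if α ⇒* ε)).

Relevant sets:
  FIRST(L) = { 'c', 'd', 'id', 'num' }

X → L X': PREDICT = { 'c', 'd', 'id', 'num' }
  'c' is in predict set, so this production goes in M[X, 'c']

M[X, 'c'] = X → L X'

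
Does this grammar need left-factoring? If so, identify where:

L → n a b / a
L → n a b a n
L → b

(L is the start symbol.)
Yes, L has productions with common prefix 'n a b'

Left-factoring is needed when two productions for the same non-terminal
share a common prefix on the right-hand side.

Productions for L:
  L → n a b / a
  L → n a b a n
  L → b

Found common prefix 'n a b' in productions for L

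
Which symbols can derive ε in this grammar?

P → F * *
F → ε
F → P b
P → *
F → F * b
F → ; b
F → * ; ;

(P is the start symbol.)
{ 'F' }

A non-terminal is nullable if it can derive ε (the empty string): either it has an ε-production, or it has a production whose right-hand side consists entirely of nullable non-terminals.

ε-productions: F → ε
So F is immediately nullable.
No further non-terminal can be added: every production for the remaining non-terminals contains a terminal or a non-nullable non-terminal.
Nullable = { 'F' }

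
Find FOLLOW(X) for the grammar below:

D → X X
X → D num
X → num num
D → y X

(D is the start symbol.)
To compute FOLLOW(X), find every occurrence of X on a right-hand side N → α X β: add FIRST(β) \ {ε}, and if β is empty or nullable also add FOLLOW(N). Iterate to a fixed point.

In D → X X: X is followed by X, add FIRST(X) \ {ε} = { 'num', 'y' }
In D → X X: X is at the end, add FOLLOW(D)
In D → y X: X is at the end, add FOLLOW(D)

The FOLLOW sets referred to above (computed the same way, to a fixed point):
  FOLLOW(D) = { $, 'num' }

Taking the union: FOLLOW(X) = { $, 'num', 'y' }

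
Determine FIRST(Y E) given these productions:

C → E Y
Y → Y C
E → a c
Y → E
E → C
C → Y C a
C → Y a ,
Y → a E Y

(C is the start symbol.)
FIRST sets of the non-terminals involved (from the grammar, by fixed-point iteration):
  FIRST(Y) = { 'a' }

To compute FIRST(Y E), process the symbols left to right:
Symbol Y is a non-terminal. Add FIRST(Y) \ {ε} = { 'a' }
Y is not nullable (ε ∉ FIRST(Y)), so stop here.
FIRST(Y E) = { 'a' }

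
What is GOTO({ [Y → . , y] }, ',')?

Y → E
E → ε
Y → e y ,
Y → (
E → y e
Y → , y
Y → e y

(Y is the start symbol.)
{ [Y → , . y] }

GOTO(I, ',') = CLOSURE({ [A → αX.β] : [A → α.Xβ] ∈ I, X = ',' })

Items with dot before ',', with the dot advanced:
  [Y → . , y] → [Y → , . y]
Closure adds nothing (no advanced item has the dot before a non-terminal).

GOTO = { [Y → , . y] }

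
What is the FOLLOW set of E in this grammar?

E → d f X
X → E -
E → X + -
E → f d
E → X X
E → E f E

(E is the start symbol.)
{ $, '-', 'f' }

To compute FOLLOW(E), find every occurrence of E on a right-hand side N → α E β: add FIRST(β) \ {ε}, and if β is empty or nullable also add FOLLOW(N). Iterate to a fixed point.

E is the start symbol, so $ ∈ FOLLOW(E).
In X → E -: E is followed by '-', add FIRST('-') \ {ε} = { '-' }
In E → E f E: E is followed by f E, add FIRST(f E) \ {ε} = { 'f' }
In E → E f E: E is at the end; this adds FOLLOW(E) to itself — nothing new

Taking the union: FOLLOW(E) = { $, '-', 'f' }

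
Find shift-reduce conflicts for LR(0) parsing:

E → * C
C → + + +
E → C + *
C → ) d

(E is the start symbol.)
A shift-reduce conflict occurs when an LR(0) state has both:
  - a complete (reduce) item [A → α .] (dot at the end), and
  - a shift item [B → β . c γ] (dot before a terminal).

Augment with E' → E and build the canonical LR(0) collection (I0 = CLOSURE({[E' → . E]}), then GOTO on every symbol after a dot until no new states appear). It has 12 states:
  I0: { [C → . ) d], [C → . + + +], [E → . * C], [E → . C + *], [E' → . E] }  — shift
  I1: { [C → ) . d] }  — shift
  I2: { [C → . ) d], [C → . + + +], [E → * . C] }  — shift
  I3: { [C → + . + +] }  — shift
  I4: { [E → C . + *] }  — shift
  I5: { [E' → E .] }  — accept
  I6: { [E → C + . *] }  — shift
  I7: { [E → C + * .] }  — reduce
  I8: { [C → + + . +] }  — shift
  I9: { [C → + + + .] }  — reduce
  I10: { [E → * C .] }  — reduce
  I11: { [C → ) d .] }  — reduce

No state contains both a complete item and a shift item.

Answer: No shift-reduce conflicts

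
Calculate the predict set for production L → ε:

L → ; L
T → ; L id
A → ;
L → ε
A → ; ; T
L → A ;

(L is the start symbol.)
PREDICT(L → ε) = (FIRST(RHS) \ {ε}) ∪ (FOLLOW(L) if ε ∈ FIRST(RHS), i.e. RHS ⇒* ε)
The right-hand side is ε (FIRST(ε) = { ε }), so the predict set is FOLLOW(L) = { $, 'id' }
PREDICT(L → ε) = { $, 'id' }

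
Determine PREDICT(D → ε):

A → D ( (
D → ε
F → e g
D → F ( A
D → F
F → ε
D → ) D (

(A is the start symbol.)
{ '(' }

PREDICT(D → ε) = (FIRST(RHS) \ {ε}) ∪ (FOLLOW(D) if ε ∈ FIRST(RHS), i.e. RHS ⇒* ε)
The right-hand side is ε (FIRST(ε) = { ε }), so the predict set is FOLLOW(D) = { '(' }
PREDICT(D → ε) = { '(' }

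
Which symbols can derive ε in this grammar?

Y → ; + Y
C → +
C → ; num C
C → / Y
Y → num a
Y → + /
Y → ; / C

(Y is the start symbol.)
There are no ε-productions, so no non-terminal can derive ε.
No non-terminals are nullable.

Answer: None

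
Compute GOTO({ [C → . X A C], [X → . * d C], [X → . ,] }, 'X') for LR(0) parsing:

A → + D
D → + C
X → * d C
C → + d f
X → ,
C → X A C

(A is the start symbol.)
{ [A → . + D], [C → X . A C] }

GOTO(I, 'X') = CLOSURE({ [A → αX.β] : [A → α.Xβ] ∈ I, X = 'X' })

Items with dot before 'X', with the dot advanced:
  [C → . X A C] → [C → X . A C]
Closure of the advanced items:
  [C → X . A C] has the dot before A: add [A → . + D]

GOTO = { [A → . + D], [C → X . A C] }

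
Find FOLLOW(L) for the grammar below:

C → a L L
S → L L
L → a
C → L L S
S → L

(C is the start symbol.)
{ $, 'a' }

In C → a L L: L is followed by L, add FIRST(L) \ {ε} = { 'a' }
In C → a L L: L is at the end, add FOLLOW(C)
In S → L L: L is followed by L, add FIRST(L) \ {ε} = { 'a' }
In S → L L: L is at the end, add FOLLOW(S)
In C → L L S: L is followed by L S, add FIRST(L S) \ {ε} = { 'a' }
In C → L L S: L is followed by S, add FIRST(S) \ {ε} = { 'a' }
In S → L: L is at the end, add FOLLOW(S)

The FOLLOW sets referred to above (computed the same way, to a fixed point):
  FOLLOW(C) = { $ }
  FOLLOW(S) = { $ }

Taking the union: FOLLOW(L) = { $, 'a' }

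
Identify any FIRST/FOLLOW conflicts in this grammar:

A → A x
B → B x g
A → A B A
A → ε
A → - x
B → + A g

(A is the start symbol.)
A FIRST/FOLLOW conflict occurs when a non-terminal N has a nullable alternative N → β (β ⇒* ε) and another alternative N → α with FIRST(α) ∩ FOLLOW(N) ≠ ∅: on such a lookahead the parser cannot decide between expanding α and letting N vanish via β.

Nullable non-terminals: A.
FIRST sets used below: FIRST(A) = { '+', '-', 'x', ε }, FIRST(B) = { '+' }

A: nullable alternative(s) A → ε; FOLLOW(A) = { $, '+', 'g', 'x' }
  A → A x: FIRST \ {ε} = { '+', '-', 'x' } — overlaps FOLLOW(A) on { '+', 'x' }: CONFLICT
  A → A B A: FIRST \ {ε} = { '+', '-', 'x' } — overlaps FOLLOW(A) on { '+', 'x' }: CONFLICT
  A → ε: FIRST \ {ε} = { } — this is the only nullable alternative, skip
  A → - x: FIRST \ {ε} = { '-' } — disjoint from FOLLOW(A)

B has no nullable alternative, so no FIRST/FOLLOW check is needed there.

So the grammar has 2 FIRST/FOLLOW conflicts (marked CONFLICT above).

Answer: Yes. A → A x with FOLLOW(A) on { '+', 'x' }; A → A B A with FOLLOW(A) on { '+', 'x' }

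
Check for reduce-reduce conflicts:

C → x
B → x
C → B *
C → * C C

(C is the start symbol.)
A reduce-reduce conflict occurs when an LR(0) state has two complete items [A → α .] and [B → β .] — both call for a reduction, and with no lookahead the parser cannot choose between them.

Augment with C' → C and build the canonical LR(0) collection (I0 = CLOSURE({[C' → . C]}), then GOTO on every symbol after a dot until no new states appear). It has 8 states:
  I0: { [B → . x], [C → . * C C], [C → . B *], [C → . x], [C' → . C] }  — shift
  I1: { [B → . x], [C → * . C C], [C → . * C C], [C → . B *], [C → . x] }  — shift
  I2: { [C → B . *] }  — shift
  I3: { [C' → C .] }  — accept
  I4: { [B → x .], [C → x .] }  — 2 reduces
  I5: { [C → B * .] }  — reduce
  I6: { [B → . x], [C → * C . C], [C → . * C C], [C → . B *], [C → . x] }  — shift
  I7: { [C → * C C .] }  — reduce

I4 contains complete items [B → x .], [C → x .] — reduce-reduce conflict.

Answer: Yes — I4: [B → x .] vs [C → x .]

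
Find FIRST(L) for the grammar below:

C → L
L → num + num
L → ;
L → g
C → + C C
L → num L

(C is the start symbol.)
To compute FIRST(L), examine every production with L on the left-hand side, reading each right-hand side left to right until a non-nullable symbol is reached.

From L → num + num:
  - num is a terminal: add 'num' and stop
From L → ;:
  - ';' is a terminal: add ';' and stop
From L → g:
  - g is a terminal: add 'g' and stop
From L → num L:
  - num is a terminal: add 'num' and stop

Collecting: FIRST(L) = { ';', 'g', 'num' }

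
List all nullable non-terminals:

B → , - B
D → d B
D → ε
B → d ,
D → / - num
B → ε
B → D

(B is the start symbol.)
A non-terminal is nullable if it can derive ε (the empty string): either it has an ε-production, or it has a production whose right-hand side consists entirely of nullable non-terminals.

ε-productions: D → ε, B → ε
So D, B are immediately nullable.
Every non-terminal is now nullable.
Nullable = { 'B', 'D' }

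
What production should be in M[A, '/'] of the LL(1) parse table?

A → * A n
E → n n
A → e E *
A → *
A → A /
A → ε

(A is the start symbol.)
To find M[A, '/'], we find productions for A where '/' is in the predict set (PREDICT(N → α) = (FIRST(α) \ {ε}) ∪ (FOLLOW(N) if α ⇒* ε)).

Relevant sets:
  FIRST(A) = { '*', '/', 'e', ε }
  FOLLOW(A) = { $, '/', 'n' }

A → * A n: PREDICT = { '*' }
A → e E *: PREDICT = { 'e' }
A → *: PREDICT = { '*' }
A → A /: PREDICT = { '*', '/', 'e' }
  '/' is in predict set, so this production goes in M[A, '/']
A → ε: PREDICT = { $, '/', 'n' }
  '/' is in predict set, so this production goes in M[A, '/']

M[A, '/'] = A → A /, A → ε  (a multiply-defined cell — the grammar is not LL(1))

Answer: A → A /, A → ε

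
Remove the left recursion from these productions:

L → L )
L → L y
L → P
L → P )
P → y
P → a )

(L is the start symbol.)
L is directly left-recursive. The standard transformation for
  A → A α₁ | ... | A α_m | β₁ | ... | β_n
is
  A  → β₁ A' | ... | β_n A'
  A' → α₁ A' | ... | α_m A' | ε

L → P becomes L → P L'
L → P ) becomes L → P ) L'
L → L ) becomes L' → ) L'
L → L y becomes L' → y L'
Add L' → ε

Productions for other non-terminals are unchanged:
  P → y
  P → a )

Resulting grammar:
L → P L'
L → P ) L'
L' → ) L'
L' → y L'
L' → ε
P → y
P → a )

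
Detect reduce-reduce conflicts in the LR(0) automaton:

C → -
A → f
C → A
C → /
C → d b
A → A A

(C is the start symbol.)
Augment with C' → C and build the canonical LR(0) collection (I0 = CLOSURE({[C' → . C]}), then GOTO on every symbol after a dot until no new states appear). It has 9 states:
  I0: { [A → . A A], [A → . f], [C → . -], [C → . /], [C → . A], [C → . d b], [C' → . C] }  — shift
  I1: { [C → - .] }  — reduce
  I2: { [C → / .] }  — reduce
  I3: { [A → . A A], [A → . f], [A → A . A], [C → A .] }  — shift, reduce
  I4: { [C' → C .] }  — accept
  I5: { [C → d . b] }  — shift
  I6: { [A → f .] }  — reduce
  I7: { [C → d b .] }  — reduce
  I8: { [A → . A A], [A → . f], [A → A . A], [A → A A .] }  — shift, reduce

No state contains more than one complete item.

Answer: No reduce-reduce conflicts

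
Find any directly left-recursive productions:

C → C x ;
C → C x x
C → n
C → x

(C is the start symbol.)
C → C x ;: LEFT RECURSIVE (starts with C)
C → C x x: LEFT RECURSIVE (starts with C)
C → n: starts with n
C → x: starts with x

The grammar has direct left recursion on: C.

Answer: Yes, C is left-recursive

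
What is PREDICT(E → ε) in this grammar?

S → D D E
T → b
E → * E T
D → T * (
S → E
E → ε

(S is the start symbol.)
{ $, 'b' }

PREDICT(E → ε) = (FIRST(RHS) \ {ε}) ∪ (FOLLOW(E) if ε ∈ FIRST(RHS), i.e. RHS ⇒* ε)
The right-hand side is ε (FIRST(ε) = { ε }), so the predict set is FOLLOW(E) = { $, 'b' }
PREDICT(E → ε) = { $, 'b' }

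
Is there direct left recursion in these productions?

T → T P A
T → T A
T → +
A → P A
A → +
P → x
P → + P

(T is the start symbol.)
Yes, T is left-recursive

T → T P A: LEFT RECURSIVE (starts with T)
T → T A: LEFT RECURSIVE (starts with T)
T → +: starts with '+'
A → P A: starts with P
A → +: starts with '+'
P → x: starts with x
P → + P: starts with '+'

The grammar has direct left recursion on: T.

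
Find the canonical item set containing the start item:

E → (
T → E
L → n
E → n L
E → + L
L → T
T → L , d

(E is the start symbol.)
First, augment the grammar with E' → E
I₀ = CLOSURE({ [E' → . E] }):
  [E' → . E] has the dot before E: add [E → . (], [E → . n L], [E → . + L]
No further items can be added.

I₀ = { [E → . (], [E → . + L], [E → . n L], [E' → . E] }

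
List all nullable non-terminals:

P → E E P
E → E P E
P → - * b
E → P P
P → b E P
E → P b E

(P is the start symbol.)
A non-terminal is nullable if it can derive ε (the empty string): either it has an ε-production, or it has a production whose right-hand side consists entirely of nullable non-terminals.

There are no ε-productions, so no non-terminal can derive ε.
No non-terminals are nullable.

Answer: None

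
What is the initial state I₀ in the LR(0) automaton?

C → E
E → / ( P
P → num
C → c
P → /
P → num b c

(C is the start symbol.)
{ [C → . E], [C → . c], [C' → . C], [E → . / ( P] }

First, augment the grammar with C' → C
I₀ = CLOSURE({ [C' → . C] }):
  [C' → . C] has the dot before C: add [C → . E], [C → . c]
  [C → . E] has the dot before E: add [E → . / ( P]
No further items can be added.

I₀ = { [C → . E], [C → . c], [C' → . C], [E → . / ( P] }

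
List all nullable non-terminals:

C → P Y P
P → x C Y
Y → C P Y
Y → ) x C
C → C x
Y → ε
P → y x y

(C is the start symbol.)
ε-productions: Y → ε
So Y is immediately nullable.
No further non-terminal can be added: every production for the remaining non-terminals contains a terminal or a non-nullable non-terminal.
Nullable = { 'Y' }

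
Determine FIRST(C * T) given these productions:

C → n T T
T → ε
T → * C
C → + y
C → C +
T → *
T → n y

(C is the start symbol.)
FIRST sets of the non-terminals involved (from the grammar, by fixed-point iteration):
  FIRST(C) = { '+', 'n' }

To compute FIRST(C * T), process the symbols left to right:
Symbol C is a non-terminal. Add FIRST(C) \ {ε} = { '+', 'n' }
C is not nullable (ε ∉ FIRST(C)), so stop here.
FIRST(C * T) = { '+', 'n' }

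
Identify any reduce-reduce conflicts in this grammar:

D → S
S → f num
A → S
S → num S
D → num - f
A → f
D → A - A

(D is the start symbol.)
Yes — I3: [A → S .] vs [D → S .]

A reduce-reduce conflict occurs when an LR(0) state has two complete items [A → α .] and [B → β .] — both call for a reduction, and with no lookahead the parser cannot choose between them.

Augment with D' → D and build the canonical LR(0) collection (I0 = CLOSURE({[D' → . D]}), then GOTO on every symbol after a dot until no new states appear). It has 15 states:
  I0: { [A → . S], [A → . f], [D → . A - A], [D → . S], [D → . num - f], [D' → . D], [S → . f num], [S → . num S] }  — shift
  I1: { [D → A . - A] }  — shift
  I2: { [D' → D .] }  — accept
  I3: { [A → S .], [D → S .] }  — 2 reduces
  I4: { [A → f .], [S → f . num] }  — shift, reduce
  I5: { [D → num . - f], [S → . f num], [S → . num S], [S → num . S] }  — shift
  I6: { [D → num - . f] }  — shift
  I7: { [S → num S .] }  — reduce
  I8: { [S → f . num] }  — shift
  I9: { [S → . f num], [S → . num S], [S → num . S] }  — shift
  I10: { [S → f num .] }  — reduce
  I11: { [D → num - f .] }  — reduce
  I12: { [A → . S], [A → . f], [D → A - . A], [S → . f num], [S → . num S] }  — shift
  I13: { [D → A - A .] }  — reduce
  I14: { [A → S .] }  — reduce

I3 contains complete items [A → S .], [D → S .] — reduce-reduce conflict.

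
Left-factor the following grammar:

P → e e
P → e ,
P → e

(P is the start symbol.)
P → e P'
P' → e
P' → ,
P' → ε

Left-factoring transforms A → αβ₁ | αβ₂ into A → αA' and A' → β₁ | β₂
(α is the longest common prefix among the alternatives). Repeat until
no nonterminal has two alternatives with a common prefix.

Round 1: P has alternatives sharing prefix 'e'. Introduce P': P → e P'
  Add: P' → e
  Add: P' → ,
  Add: P' → ε

No remaining common prefixes — done.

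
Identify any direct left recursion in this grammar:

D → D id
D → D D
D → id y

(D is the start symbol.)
Yes, D is left-recursive

D → D id: LEFT RECURSIVE (starts with D)
D → D D: LEFT RECURSIVE (starts with D)
D → id y: starts with id

The grammar has direct left recursion on: D.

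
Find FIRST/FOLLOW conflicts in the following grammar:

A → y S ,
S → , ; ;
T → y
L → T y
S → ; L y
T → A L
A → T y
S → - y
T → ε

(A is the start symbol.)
Yes. T → y with FOLLOW(T) on { 'y' }; T → A L with FOLLOW(T) on { 'y' }

Nullable non-terminals: T.
FIRST sets used below: FIRST(A) = { 'y' }

T: nullable alternative(s) T → ε; FOLLOW(T) = { 'y' }
  T → y: FIRST \ {ε} = { 'y' } — overlaps FOLLOW(T) on { 'y' }: CONFLICT
  T → A L: FIRST \ {ε} = { 'y' } — overlaps FOLLOW(T) on { 'y' }: CONFLICT
  T → ε: FIRST \ {ε} = { } — this is the only nullable alternative, skip

A, L, S have no nullable alternative, so no FIRST/FOLLOW check is needed there.

So the grammar has 2 FIRST/FOLLOW conflicts (marked CONFLICT above).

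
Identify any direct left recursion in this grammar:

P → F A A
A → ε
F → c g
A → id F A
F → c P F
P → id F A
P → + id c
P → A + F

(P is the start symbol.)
No direct left recursion

Direct left recursion occurs when N → N α for some non-terminal N (the right-hand side begins with the left-hand side itself).

P → F A A: starts with F
A → ε: starts with ε
F → c g: starts with c
A → id F A: starts with id
F → c P F: starts with c
P → id F A: starts with id
P → + id c: starts with '+'
P → A + F: starts with A

No direct left recursion found.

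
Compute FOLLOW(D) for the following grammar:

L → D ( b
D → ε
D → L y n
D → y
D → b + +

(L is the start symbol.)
To compute FOLLOW(D), find every occurrence of D on a right-hand side N → α D β: add FIRST(β) \ {ε}, and if β is empty or nullable also add FOLLOW(N). Iterate to a fixed point.

In L → D ( b: D is followed by '(' b, add FIRST('(' b) \ {ε} = { '(' }

Taking the union: FOLLOW(D) = { '(' }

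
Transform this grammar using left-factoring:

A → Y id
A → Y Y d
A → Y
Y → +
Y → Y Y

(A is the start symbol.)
Left-factoring transforms A → αβ₁ | αβ₂ into A → αA' and A' → β₁ | β₂
(α is the longest common prefix among the alternatives). Repeat until
no nonterminal has two alternatives with a common prefix.

Round 1: A has alternatives sharing prefix 'Y'. Introduce A': A → Y A'
  Add: A' → id
  Add: A' → Y d
  Add: A' → ε

No remaining common prefixes — done.

Resulting grammar:
A → Y A'
A' → id
A' → Y d
A' → ε
Y → +
Y → Y Y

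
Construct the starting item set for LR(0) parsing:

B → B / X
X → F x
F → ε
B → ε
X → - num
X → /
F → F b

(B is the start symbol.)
First, augment the grammar with B' → B
I₀ = CLOSURE({ [B' → . B] }):
  [B' → . B] has the dot before B: add [B → . B / X], [B → .]
No further items can be added.

I₀ = { [B → . B / X], [B → .], [B' → . B] }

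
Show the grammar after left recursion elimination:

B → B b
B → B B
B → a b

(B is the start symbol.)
B is directly left-recursive. The standard transformation for
  A → A α₁ | ... | A α_m | β₁ | ... | β_n
is
  A  → β₁ A' | ... | β_n A'
  A' → α₁ A' | ... | α_m A' | ε

B → a b becomes B → a b B'
B → B b becomes B' → b B'
B → B B becomes B' → B B'
Add B' → ε

Resulting grammar:
B → a b B'
B' → b B'
B' → B B'
B' → ε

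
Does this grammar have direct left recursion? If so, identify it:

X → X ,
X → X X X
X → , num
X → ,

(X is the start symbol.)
Direct left recursion occurs when N → N α for some non-terminal N (the right-hand side begins with the left-hand side itself).

X → X ,: LEFT RECURSIVE (starts with X)
X → X X X: LEFT RECURSIVE (starts with X)
X → , num: starts with ','
X → ,: starts with ','

The grammar has direct left recursion on: X.

Answer: Yes, X is left-recursive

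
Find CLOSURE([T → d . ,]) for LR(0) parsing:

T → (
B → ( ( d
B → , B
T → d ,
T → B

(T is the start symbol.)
{ [T → d . ,] }

To compute CLOSURE, for each item [A → α.Bβ] where B is a non-terminal, add [B → .γ] for all productions B → γ; repeat for the newly added items until nothing changes.

Start with: [T → d . ,]
The dot precedes the terminal ',', so nothing is added.

CLOSURE = { [T → d . ,] }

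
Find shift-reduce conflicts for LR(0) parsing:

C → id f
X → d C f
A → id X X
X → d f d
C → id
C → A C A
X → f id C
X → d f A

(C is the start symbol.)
A shift-reduce conflict occurs when an LR(0) state has both:
  - a complete (reduce) item [A → α .] (dot at the end), and
  - a shift item [B → β . c γ] (dot before a terminal).

Augment with C' → C and build the canonical LR(0) collection (I0 = CLOSURE({[C' → . C]}), then GOTO on every symbol after a dot until no new states appear). It has 19 states:
  I0: { [A → . id X X], [C → . A C A], [C → . id f], [C → . id], [C' → . C] }  — shift
  I1: { [A → . id X X], [C → . A C A], [C → . id f], [C → . id], [C → A . C A] }  — shift
  I2: { [C' → C .] }  — accept
  I3: { [A → id . X X], [C → id . f], [C → id .], [X → . d C f], [X → . d f A], [X → . d f d], [X → . f id C] }  — shift, reduce
  I4: { [A → id X . X], [X → . d C f], [X → . d f A], [X → . d f d], [X → . f id C] }  — shift
  I5: { [A → . id X X], [C → . A C A], [C → . id f], [C → . id], [X → d . C f], [X → d . f A], [X → d . f d] }  — shift
  I6: { [C → id f .], [X → f . id C] }  — shift, reduce
  I7: { [A → . id X X], [C → . A C A], [C → . id f], [C → . id], [X → f id . C] }  — shift
  I8: { [X → f id C .] }  — reduce
  I9: { [X → d C . f] }  — shift
  I10: { [A → . id X X], [X → d f . A], [X → d f . d] }  — shift
  I11: { [X → d f A .] }  — reduce
  I12: { [X → d f d .] }  — reduce
  I13: { [A → id . X X], [X → . d C f], [X → . d f A], [X → . d f d], [X → . f id C] }  — shift
  I14: { [X → f . id C] }  — shift
  I15: { [X → d C f .] }  — reduce
  I16: { [A → id X X .] }  — reduce
  I17: { [A → . id X X], [C → A C . A] }  — shift
  I18: { [C → A C A .] }  — reduce

I3 contains reduce item [C → id .] and shift items [C → id . f], [X → . d C f], [X → . d f A], [X → . d f d], [X → . f id C] — shift-reduce conflict.
I6 contains reduce item [C → id f .] and shift item [X → f . id C] — shift-reduce conflict.

Answer: Yes — I3: [C → id .] vs [C → id . f]; I6: [C → id f .] vs [X → f . id C]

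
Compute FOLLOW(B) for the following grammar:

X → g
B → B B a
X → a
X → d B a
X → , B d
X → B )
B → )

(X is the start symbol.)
{ ')', 'a', 'd' }

To compute FOLLOW(B), find every occurrence of B on a right-hand side N → α B β: add FIRST(β) \ {ε}, and if β is empty or nullable also add FOLLOW(N). Iterate to a fixed point.

In B → B B a: B is followed by B a, add FIRST(B a) \ {ε} = { ')' }
In B → B B a: B is followed by a, add FIRST(a) \ {ε} = { 'a' }
In X → d B a: B is followed by a, add FIRST(a) \ {ε} = { 'a' }
In X → , B d: B is followed by d, add FIRST(d) \ {ε} = { 'd' }
In X → B ): B is followed by ')', add FIRST(')') \ {ε} = { ')' }

Taking the union: FOLLOW(B) = { ')', 'a', 'd' }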